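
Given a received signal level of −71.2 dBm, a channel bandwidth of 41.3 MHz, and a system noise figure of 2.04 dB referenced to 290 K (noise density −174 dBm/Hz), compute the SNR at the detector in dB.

Noise floor: N = −174 + 10 log₁₀(B) + NF
10 log₁₀(4.13×10⁷) = 76.16 dB
N = −174 + 76.16 + 2.04 = −95.80 dBm
SNR = P_sig − N = −71.2 − (−95.80) = 24.60 dB → 24.6 dB

24.6 dB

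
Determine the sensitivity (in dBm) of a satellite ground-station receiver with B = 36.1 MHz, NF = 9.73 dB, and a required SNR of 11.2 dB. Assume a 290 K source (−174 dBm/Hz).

Sensitivity = −174 + 10 log₁₀(B) + NF + SNR_min
= −174 + 75.58 + 9.73 + 11.2
= −77.49 dBm → −77.5 dBm

−77.5 dBm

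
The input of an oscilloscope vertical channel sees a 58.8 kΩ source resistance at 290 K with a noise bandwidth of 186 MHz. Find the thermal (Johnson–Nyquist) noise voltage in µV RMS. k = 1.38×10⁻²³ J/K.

418 µV

V_n = √(4kTRB)
4kTRB = 4 × 1.38×10⁻²³ × 290 × 5.88×10⁴ × 1.86×10⁸ = 1.75×10⁻⁷ V²
V_n = √(1.75×10⁻⁷) = 4.18×10⁻⁴ V = 418 µV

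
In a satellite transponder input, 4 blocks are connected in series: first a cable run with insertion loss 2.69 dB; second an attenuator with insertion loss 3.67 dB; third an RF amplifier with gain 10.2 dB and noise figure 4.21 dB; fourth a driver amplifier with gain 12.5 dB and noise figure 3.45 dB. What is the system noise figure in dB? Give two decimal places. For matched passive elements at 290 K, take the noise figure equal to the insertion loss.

10.76 dB

Convert to linear (a loss of L dB is a gain of −L dB): F_i = 10^(NF_i/10), G_i = 10^(G_i,dB/10)
  Stage 1: F_1 = 10^(2.69/10) = 1.858, G_1 = 10^(−2.69/10) = 0.5383
  Stage 2: F_2 = 10^(3.67/10) = 2.328, G_2 = 10^(−3.67/10) = 0.4295
  Stage 3: F_3 = 10^(4.21/10) = 2.636, G_3 = 10^(10.2/10) = 10.47
  Stage 4: F_4 = 10^(3.45/10) = 2.213, G_4 = 10^(12.5/10) = 17.78
Friis cascade:
  F = 1.858 + (2.328 − 1)/0.5383 + (2.636 − 1)/0.2312 + (2.213 − 1)/2.421 = 11.90
NF = 10 log₁₀(11.90) = 10.76 dB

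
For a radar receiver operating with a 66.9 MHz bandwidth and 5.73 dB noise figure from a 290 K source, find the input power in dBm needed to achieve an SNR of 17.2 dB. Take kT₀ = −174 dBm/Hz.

−72.8 dBm

Sensitivity = −174 + 10 log₁₀(B) + NF + SNR_min
= −174 + 78.25 + 5.73 + 17.2
= −72.82 dBm → −72.8 dBm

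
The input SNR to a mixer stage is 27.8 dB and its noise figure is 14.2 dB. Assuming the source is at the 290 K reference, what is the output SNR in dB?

13.6 dB

By definition F = SNR_in/SNR_out, so in dB: SNR_out = SNR_in − NF
SNR_out = 27.8 − 14.2 = 13.6 dB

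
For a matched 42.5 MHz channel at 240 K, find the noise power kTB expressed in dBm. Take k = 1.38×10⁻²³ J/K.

−98.5 dBm

P_n = kTB = 1.38×10⁻²³ × 240 × 4.25×10⁷ = 1.41×10⁻¹³ W
In dBm: 10 log₁₀(1.41×10⁻¹³ / 10⁻³) = −98.5 dBm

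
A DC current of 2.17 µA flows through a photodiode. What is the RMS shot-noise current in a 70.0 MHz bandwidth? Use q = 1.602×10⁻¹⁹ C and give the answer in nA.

I_n = √(2qI·B)
2qI·B = 2 × 1.602×10⁻¹⁹ × 2.17×10⁻⁶ × 7.00×10⁷ = 4.87×10⁻¹⁷ A²
I_n = √(4.87×10⁻¹⁷) = 6.98×10⁻⁹ A = 6.98 nA

6.98 nA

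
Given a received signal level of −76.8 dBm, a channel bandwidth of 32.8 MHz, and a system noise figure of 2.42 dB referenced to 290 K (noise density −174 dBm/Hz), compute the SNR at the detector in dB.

Noise floor: N = −174 + 10 log₁₀(B) + NF
10 log₁₀(3.28×10⁷) = 75.16 dB
N = −174 + 75.16 + 2.42 = −96.42 dBm
SNR = P_sig − N = −76.8 − (−96.42) = 19.62 dB → 19.6 dB

19.6 dB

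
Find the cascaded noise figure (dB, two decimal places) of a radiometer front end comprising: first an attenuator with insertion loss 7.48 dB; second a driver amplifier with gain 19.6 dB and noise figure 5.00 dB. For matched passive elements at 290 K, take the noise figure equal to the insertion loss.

Convert to linear (a loss of L dB is a gain of −L dB): F_i = 10^(NF_i/10), G_i = 10^(G_i,dB/10)
  Stage 1: F_1 = 10^(7.48/10) = 5.598, G_1 = 10^(−7.48/10) = 0.1786
  Stage 2: F_2 = 10^(5.00/10) = 3.162, G_2 = 10^(19.6/10) = 91.20
Friis cascade:
  F = 5.598 + (3.162 − 1)/0.1786 = 17.70
NF = 10 log₁₀(17.70) = 12.48 dB

12.48 dB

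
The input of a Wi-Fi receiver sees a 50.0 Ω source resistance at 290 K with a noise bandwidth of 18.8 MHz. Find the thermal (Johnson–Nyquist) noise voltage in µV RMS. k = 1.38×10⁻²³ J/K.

V_n = √(4kTRB)
4kTRB = 4 × 1.38×10⁻²³ × 290 × 5.00×10¹ × 1.88×10⁷ = 1.50×10⁻¹¹ V²
V_n = √(1.50×10⁻¹¹) = 3.88×10⁻⁶ V = 3.88 µV

3.88 µV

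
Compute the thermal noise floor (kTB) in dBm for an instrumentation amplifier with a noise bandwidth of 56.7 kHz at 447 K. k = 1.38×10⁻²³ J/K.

−124.6 dBm

P_n = kTB = 1.38×10⁻²³ × 447 × 5.67×10⁴ = 3.50×10⁻¹⁶ W
In dBm: 10 log₁₀(3.50×10⁻¹⁶ / 10⁻³) = −124.6 dBm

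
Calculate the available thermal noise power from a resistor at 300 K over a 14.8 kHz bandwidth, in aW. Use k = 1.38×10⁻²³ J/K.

61.3 aW

P_n = kTB = 1.38×10⁻²³ × 300 × 1.48×10⁴ = 6.13×10⁻¹⁷ W = 61.3 aW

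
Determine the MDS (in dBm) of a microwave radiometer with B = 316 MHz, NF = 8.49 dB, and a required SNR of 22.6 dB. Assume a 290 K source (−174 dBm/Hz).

Sensitivity = −174 + 10 log₁₀(B) + NF + SNR_min
= −174 + 85 + 8.49 + 22.6
= −57.91 dBm → −57.9 dBm

−57.9 dBm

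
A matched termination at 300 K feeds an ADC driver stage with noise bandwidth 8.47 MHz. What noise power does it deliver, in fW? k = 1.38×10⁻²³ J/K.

35.1 fW

P_n = kTB = 1.38×10⁻²³ × 300 × 8.47×10⁶ = 3.51×10⁻¹⁴ W = 35.1 fW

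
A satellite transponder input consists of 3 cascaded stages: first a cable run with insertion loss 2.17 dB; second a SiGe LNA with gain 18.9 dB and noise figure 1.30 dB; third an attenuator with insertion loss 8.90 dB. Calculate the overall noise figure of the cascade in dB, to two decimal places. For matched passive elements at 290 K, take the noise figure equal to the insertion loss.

Convert to linear (a loss of L dB is a gain of −L dB): F_i = 10^(NF_i/10), G_i = 10^(G_i,dB/10)
  Stage 1: F_1 = 10^(2.17/10) = 1.648, G_1 = 10^(−2.17/10) = 0.6067
  Stage 2: F_2 = 10^(1.30/10) = 1.349, G_2 = 10^(18.9/10) = 77.62
  Stage 3: F_3 = 10^(8.90/10) = 7.762, G_3 = 10^(−8.90/10) = 0.1288
Friis cascade:
  F = 1.648 + (1.349 − 1)/0.6067 + (7.762 − 1)/47.10 = 2.367
NF = 10 log₁₀(2.367) = 3.74 dB

3.74 dB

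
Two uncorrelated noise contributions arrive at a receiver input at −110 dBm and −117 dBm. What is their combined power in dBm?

Convert to linear, add, convert back:
P₁ = 1.00×10⁻¹⁴ W, P₂ = 2.00×10⁻¹⁵ W
P_tot = 1.20×10⁻¹⁴ W → 10 log₁₀(P_tot / 10⁻³) = −109.2 dBm

−109.2 dBm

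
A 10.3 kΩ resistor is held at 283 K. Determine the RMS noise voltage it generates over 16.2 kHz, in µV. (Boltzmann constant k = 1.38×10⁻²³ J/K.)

V_n = √(4kTRB)
4kTRB = 4 × 1.38×10⁻²³ × 283 × 1.03×10⁴ × 1.62×10⁴ = 2.61×10⁻¹² V²
V_n = √(2.61×10⁻¹²) = 1.61×10⁻⁶ V = 1.61 µV

1.61 µV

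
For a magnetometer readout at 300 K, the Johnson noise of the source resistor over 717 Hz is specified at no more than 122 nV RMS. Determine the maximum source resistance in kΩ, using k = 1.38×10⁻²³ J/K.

Johnson–Nyquist: V_n = √(4kTRB) ⇒ R = V_n² / (4kTB)
4kTB = 4 × 1.38×10⁻²³ × 300 × 7.17×10² = 1.19×10⁻¹⁷
R = (1.22×10⁻⁷)² / 1.19×10⁻¹⁷ = 1.25×10³ Ω = 1.25 kΩ

1.25 kΩ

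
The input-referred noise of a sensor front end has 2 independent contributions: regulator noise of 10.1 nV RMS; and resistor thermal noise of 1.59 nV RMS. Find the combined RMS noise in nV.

10.2 nV

Uncorrelated sources add in power (mean-square): V_tot = √(ΣV_i²)
V_tot = √[(1.01×10⁻⁸)² + (1.59×10⁻⁹)²] = 1.02×10⁻⁸ V = 10.2 nV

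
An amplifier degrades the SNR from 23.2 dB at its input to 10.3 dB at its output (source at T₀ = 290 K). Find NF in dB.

NF (dB) = SNR_in(dB) − SNR_out(dB) when the source is at T₀
NF = 23.2 − 10.3 = 12.9 dB

12.9 dB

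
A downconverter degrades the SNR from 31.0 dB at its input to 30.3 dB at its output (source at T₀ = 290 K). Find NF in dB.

0.7 dB

NF (dB) = SNR_in(dB) − SNR_out(dB) when the source is at T₀
NF = 31.0 − 30.3 = 0.7 dB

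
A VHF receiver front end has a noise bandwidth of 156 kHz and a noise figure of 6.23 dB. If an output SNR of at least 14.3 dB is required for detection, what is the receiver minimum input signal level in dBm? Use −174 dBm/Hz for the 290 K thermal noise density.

−101.5 dBm

Sensitivity = −174 + 10 log₁₀(B) + NF + SNR_min
= −174 + 51.93 + 6.23 + 14.3
= −101.54 dBm → −101.5 dBm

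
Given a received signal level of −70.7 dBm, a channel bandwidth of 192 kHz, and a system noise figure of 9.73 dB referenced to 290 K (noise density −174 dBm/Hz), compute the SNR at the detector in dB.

40.7 dB

Noise floor: N = −174 + 10 log₁₀(B) + NF
10 log₁₀(1.92×10⁵) = 52.83 dB
N = −174 + 52.83 + 9.73 = −111.44 dBm
SNR = P_sig − N = −70.7 − (−111.44) = 40.74 dB → 40.7 dB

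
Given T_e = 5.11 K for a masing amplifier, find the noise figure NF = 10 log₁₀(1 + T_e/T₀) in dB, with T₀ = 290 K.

0.076 dB

F = 1 + T_e/T₀ = 1 + 5.11/290 = 1.01762
NF = 10 log₁₀(1.01762) = 0.076 dB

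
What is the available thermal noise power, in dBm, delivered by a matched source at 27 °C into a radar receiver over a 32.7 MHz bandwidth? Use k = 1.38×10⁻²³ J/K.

−98.7 dBm

T = 27 °C + 273.15 = 300.15 K
P_n = kTB = 1.38×10⁻²³ × 300.15 × 3.27×10⁷ = 1.35×10⁻¹³ W
In dBm: 10 log₁₀(1.35×10⁻¹³ / 10⁻³) = −98.7 dBm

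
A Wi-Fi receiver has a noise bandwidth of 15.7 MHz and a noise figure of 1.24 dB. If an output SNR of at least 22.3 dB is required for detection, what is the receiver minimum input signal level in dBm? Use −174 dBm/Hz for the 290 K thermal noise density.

−78.5 dBm

Sensitivity = −174 + 10 log₁₀(B) + NF + SNR_min
= −174 + 71.96 + 1.24 + 22.3
= −78.50 dBm → −78.5 dBm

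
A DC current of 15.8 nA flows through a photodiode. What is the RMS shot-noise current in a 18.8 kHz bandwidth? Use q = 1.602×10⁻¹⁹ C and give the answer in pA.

I_n = √(2qI·B)
2qI·B = 2 × 1.602×10⁻¹⁹ × 1.58×10⁻⁸ × 1.88×10⁴ = 9.52×10⁻²³ A²
I_n = √(9.52×10⁻²³) = 9.76×10⁻¹² A = 9.76 pA

9.76 pA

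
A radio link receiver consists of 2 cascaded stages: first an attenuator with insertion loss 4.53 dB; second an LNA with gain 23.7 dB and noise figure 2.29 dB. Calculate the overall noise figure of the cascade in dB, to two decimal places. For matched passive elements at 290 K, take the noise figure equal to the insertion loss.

6.82 dB

Convert to linear (a loss of L dB is a gain of −L dB): F_i = 10^(NF_i/10), G_i = 10^(G_i,dB/10)
  Stage 1: F_1 = 10^(4.53/10) = 2.838, G_1 = 10^(−4.53/10) = 0.3524
  Stage 2: F_2 = 10^(2.29/10) = 1.694, G_2 = 10^(23.7/10) = 234.4
Friis cascade:
  F = 2.838 + (1.694 − 1)/0.3524 = 4.808
NF = 10 log₁₀(4.808) = 6.82 dB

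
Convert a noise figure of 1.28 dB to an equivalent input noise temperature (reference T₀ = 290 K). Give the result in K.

F = 10^(1.28/10) = 1.34276
T_e = (F − 1)·T₀ = (1.34276 − 1) × 290 = 99.4 K

99.4 K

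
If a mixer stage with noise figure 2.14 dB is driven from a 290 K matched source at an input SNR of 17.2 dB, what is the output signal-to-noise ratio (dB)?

15.06 dB

By definition F = SNR_in/SNR_out, so in dB: SNR_out = SNR_in − NF
SNR_out = 17.2 − 2.14 = 15.06 dB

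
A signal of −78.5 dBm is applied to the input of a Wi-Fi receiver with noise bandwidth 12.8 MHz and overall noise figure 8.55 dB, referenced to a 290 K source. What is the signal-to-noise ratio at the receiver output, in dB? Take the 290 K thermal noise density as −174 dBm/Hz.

15.9 dB

Noise floor: N = −174 + 10 log₁₀(B) + NF
10 log₁₀(1.28×10⁷) = 71.07 dB
N = −174 + 71.07 + 8.55 = −94.38 dBm
SNR = P_sig − N = −78.5 − (−94.38) = 15.88 dB → 15.9 dB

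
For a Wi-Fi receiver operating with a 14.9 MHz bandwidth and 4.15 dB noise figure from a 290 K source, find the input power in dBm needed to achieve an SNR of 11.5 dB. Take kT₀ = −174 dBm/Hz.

−86.6 dBm

Sensitivity = −174 + 10 log₁₀(B) + NF + SNR_min
= −174 + 71.73 + 4.15 + 11.5
= −86.62 dBm → −86.6 dBm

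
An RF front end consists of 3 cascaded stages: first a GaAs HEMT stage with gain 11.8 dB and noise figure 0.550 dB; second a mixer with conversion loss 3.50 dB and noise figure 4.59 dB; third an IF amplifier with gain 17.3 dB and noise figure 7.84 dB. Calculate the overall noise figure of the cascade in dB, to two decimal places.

3.03 dB

Convert to linear (a loss of L dB is a gain of −L dB): F_i = 10^(NF_i/10), G_i = 10^(G_i,dB/10)
  Stage 1: F_1 = 10^(0.550/10) = 1.135, G_1 = 10^(11.8/10) = 15.14
  Stage 2: F_2 = 10^(4.59/10) = 2.877, G_2 = 10^(−3.50/10) = 0.4467
  Stage 3: F_3 = 10^(7.84/10) = 6.081, G_3 = 10^(17.3/10) = 53.70
Friis cascade:
  F = 1.135 + (2.877 − 1)/15.14 + (6.081 − 1)/6.761 = 2.011
NF = 10 log₁₀(2.011) = 3.03 dB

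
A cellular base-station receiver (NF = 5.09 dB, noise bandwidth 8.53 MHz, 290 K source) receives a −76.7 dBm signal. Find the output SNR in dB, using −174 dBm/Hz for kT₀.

22.9 dB

Noise floor: N = −174 + 10 log₁₀(B) + NF
10 log₁₀(8.53×10⁶) = 69.31 dB
N = −174 + 69.31 + 5.09 = −99.60 dBm
SNR = P_sig − N = −76.7 − (−99.60) = 22.90 dB → 22.9 dB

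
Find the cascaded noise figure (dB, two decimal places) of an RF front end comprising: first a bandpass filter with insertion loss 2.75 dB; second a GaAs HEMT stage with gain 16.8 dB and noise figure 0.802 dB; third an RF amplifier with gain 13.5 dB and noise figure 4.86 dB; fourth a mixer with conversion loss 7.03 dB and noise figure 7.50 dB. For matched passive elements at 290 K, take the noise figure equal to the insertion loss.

Convert to linear (a loss of L dB is a gain of −L dB): F_i = 10^(NF_i/10), G_i = 10^(G_i,dB/10)
  Stage 1: F_1 = 10^(2.75/10) = 1.884, G_1 = 10^(−2.75/10) = 0.5309
  Stage 2: F_2 = 10^(0.802/10) = 1.203, G_2 = 10^(16.8/10) = 47.86
  Stage 3: F_3 = 10^(4.86/10) = 3.062, G_3 = 10^(13.5/10) = 22.39
  Stage 4: F_4 = 10^(7.50/10) = 5.623, G_4 = 10^(−7.03/10) = 0.1982
Friis cascade:
  F = 1.884 + (1.203 − 1)/0.5309 + (3.062 − 1)/25.41 + (5.623 − 1)/568.9 = 2.355
NF = 10 log₁₀(2.355) = 3.72 dB

3.72 dB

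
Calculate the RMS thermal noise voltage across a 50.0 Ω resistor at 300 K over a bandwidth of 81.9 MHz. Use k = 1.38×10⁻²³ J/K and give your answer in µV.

V_n = √(4kTRB)
4kTRB = 4 × 1.38×10⁻²³ × 300 × 5.00×10¹ × 8.19×10⁷ = 6.78×10⁻¹¹ V²
V_n = √(6.78×10⁻¹¹) = 8.23×10⁻⁶ V = 8.23 µV

8.23 µV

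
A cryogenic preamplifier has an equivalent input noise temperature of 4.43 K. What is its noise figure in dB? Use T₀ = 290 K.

0.066 dB

F = 1 + T_e/T₀ = 1 + 4.43/290 = 1.01528
NF = 10 log₁₀(1.01528) = 0.066 dB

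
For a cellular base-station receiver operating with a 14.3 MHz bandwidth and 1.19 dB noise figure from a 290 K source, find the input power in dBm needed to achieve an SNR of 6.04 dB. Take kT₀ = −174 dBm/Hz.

Sensitivity = −174 + 10 log₁₀(B) + NF + SNR_min
= −174 + 71.55 + 1.19 + 6.04
= −95.22 dBm → −95.2 dBm

−95.2 dBm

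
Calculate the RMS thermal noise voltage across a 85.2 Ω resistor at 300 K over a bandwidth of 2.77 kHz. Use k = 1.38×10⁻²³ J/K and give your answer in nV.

62.5 nV

V_n = √(4kTRB)
4kTRB = 4 × 1.38×10⁻²³ × 300 × 8.52×10¹ × 2.77×10³ = 3.91×10⁻¹⁵ V²
V_n = √(3.91×10⁻¹⁵) = 6.25×10⁻⁸ V = 62.5 nV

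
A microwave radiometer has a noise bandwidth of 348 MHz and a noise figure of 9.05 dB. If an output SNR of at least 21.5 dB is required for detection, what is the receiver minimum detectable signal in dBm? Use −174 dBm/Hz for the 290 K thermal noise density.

Sensitivity = −174 + 10 log₁₀(B) + NF + SNR_min
= −174 + 85.42 + 9.05 + 21.5
= −58.03 dBm → −58.0 dBm

−58.0 dBm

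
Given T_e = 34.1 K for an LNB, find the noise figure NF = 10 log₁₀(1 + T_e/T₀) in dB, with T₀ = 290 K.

F = 1 + T_e/T₀ = 1 + 34.1/290 = 1.11759
NF = 10 log₁₀(1.11759) = 0.483 dB

0.483 dB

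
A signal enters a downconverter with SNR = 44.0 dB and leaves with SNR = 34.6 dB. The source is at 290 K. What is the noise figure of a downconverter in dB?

NF (dB) = SNR_in(dB) − SNR_out(dB) when the source is at T₀
NF = 44.0 − 34.6 = 9.4 dB

9.4 dB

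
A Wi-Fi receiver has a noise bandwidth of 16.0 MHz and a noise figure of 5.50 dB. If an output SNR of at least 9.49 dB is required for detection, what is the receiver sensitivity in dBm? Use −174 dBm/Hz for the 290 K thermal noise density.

Sensitivity = −174 + 10 log₁₀(B) + NF + SNR_min
= −174 + 72.04 + 5.50 + 9.49
= −86.97 dBm → −87.0 dBm

−87.0 dBm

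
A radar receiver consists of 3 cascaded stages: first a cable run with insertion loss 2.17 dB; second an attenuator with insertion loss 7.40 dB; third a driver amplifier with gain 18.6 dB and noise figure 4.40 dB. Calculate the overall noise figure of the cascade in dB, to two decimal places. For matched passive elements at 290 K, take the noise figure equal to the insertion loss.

13.97 dB

Convert to linear (a loss of L dB is a gain of −L dB): F_i = 10^(NF_i/10), G_i = 10^(G_i,dB/10)
  Stage 1: F_1 = 10^(2.17/10) = 1.648, G_1 = 10^(−2.17/10) = 0.6067
  Stage 2: F_2 = 10^(7.40/10) = 5.495, G_2 = 10^(−7.40/10) = 0.1820
  Stage 3: F_3 = 10^(4.40/10) = 2.754, G_3 = 10^(18.6/10) = 72.44
Friis cascade:
  F = 1.648 + (5.495 − 1)/0.6067 + (2.754 − 1)/0.1104 = 24.95
NF = 10 log₁₀(24.95) = 13.97 dB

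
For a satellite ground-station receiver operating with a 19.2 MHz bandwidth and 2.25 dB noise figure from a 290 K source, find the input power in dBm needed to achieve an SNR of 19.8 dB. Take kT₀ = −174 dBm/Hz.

−79.1 dBm

Sensitivity = −174 + 10 log₁₀(B) + NF + SNR_min
= −174 + 72.83 + 2.25 + 19.8
= −79.12 dBm → −79.1 dBm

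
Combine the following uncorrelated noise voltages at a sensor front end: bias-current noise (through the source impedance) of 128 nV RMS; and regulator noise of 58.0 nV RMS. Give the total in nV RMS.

Uncorrelated sources add in power (mean-square): V_tot = √(ΣV_i²)
V_tot = √[(1.28×10⁻⁷)² + (5.80×10⁻⁸)²] = 1.41×10⁻⁷ V = 141 nV

141 nV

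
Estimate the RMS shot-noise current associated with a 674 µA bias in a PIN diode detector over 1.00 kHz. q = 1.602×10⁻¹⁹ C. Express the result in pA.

465 pA

I_n = √(2qI·B)
2qI·B = 2 × 1.602×10⁻¹⁹ × 6.74×10⁻⁴ × 1.00×10³ = 2.16×10⁻¹⁹ A²
I_n = √(2.16×10⁻¹⁹) = 4.65×10⁻¹⁰ A = 465 pA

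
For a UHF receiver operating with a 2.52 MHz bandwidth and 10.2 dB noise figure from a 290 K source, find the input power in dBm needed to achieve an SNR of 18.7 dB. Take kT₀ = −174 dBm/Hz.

−81.1 dBm

Sensitivity = −174 + 10 log₁₀(B) + NF + SNR_min
= −174 + 64.01 + 10.2 + 18.7
= −81.09 dBm → −81.1 dBm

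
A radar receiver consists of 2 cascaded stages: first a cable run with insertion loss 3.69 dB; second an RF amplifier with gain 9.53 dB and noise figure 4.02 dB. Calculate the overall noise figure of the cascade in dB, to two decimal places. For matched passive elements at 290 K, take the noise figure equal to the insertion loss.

7.71 dB

Convert to linear (a loss of L dB is a gain of −L dB): F_i = 10^(NF_i/10), G_i = 10^(G_i,dB/10)
  Stage 1: F_1 = 10^(3.69/10) = 2.339, G_1 = 10^(−3.69/10) = 0.4276
  Stage 2: F_2 = 10^(4.02/10) = 2.523, G_2 = 10^(9.53/10) = 8.974
Friis cascade:
  F = 2.339 + (2.523 − 1)/0.4276 = 5.902
NF = 10 log₁₀(5.902) = 7.71 dB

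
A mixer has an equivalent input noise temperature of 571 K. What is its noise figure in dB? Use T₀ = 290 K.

4.73 dB

F = 1 + T_e/T₀ = 1 + 571/290 = 2.96897
NF = 10 log₁₀(2.96897) = 4.73 dB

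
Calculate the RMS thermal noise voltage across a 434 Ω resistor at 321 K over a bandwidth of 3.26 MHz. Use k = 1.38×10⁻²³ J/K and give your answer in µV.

5.01 µV

V_n = √(4kTRB)
4kTRB = 4 × 1.38×10⁻²³ × 321 × 4.34×10² × 3.26×10⁶ = 2.51×10⁻¹¹ V²
V_n = √(2.51×10⁻¹¹) = 5.01×10⁻⁶ V = 5.01 µV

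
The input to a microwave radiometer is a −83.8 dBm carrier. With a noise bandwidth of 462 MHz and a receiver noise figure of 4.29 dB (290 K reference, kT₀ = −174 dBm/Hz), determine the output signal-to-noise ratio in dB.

Noise floor: N = −174 + 10 log₁₀(B) + NF
10 log₁₀(4.62×10⁸) = 86.65 dB
N = −174 + 86.65 + 4.29 = −83.06 dBm
SNR = P_sig − N = −83.8 − (−83.06) = −0.74 dB → −0.7 dB

−0.7 dB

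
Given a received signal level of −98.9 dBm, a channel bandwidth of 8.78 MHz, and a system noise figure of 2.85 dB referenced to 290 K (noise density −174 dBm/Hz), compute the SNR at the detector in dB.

Noise floor: N = −174 + 10 log₁₀(B) + NF
10 log₁₀(8.78×10⁶) = 69.43 dB
N = −174 + 69.43 + 2.85 = −101.72 dBm
SNR = P_sig − N = −98.9 − (−101.72) = 2.82 dB → 2.8 dB

2.8 dB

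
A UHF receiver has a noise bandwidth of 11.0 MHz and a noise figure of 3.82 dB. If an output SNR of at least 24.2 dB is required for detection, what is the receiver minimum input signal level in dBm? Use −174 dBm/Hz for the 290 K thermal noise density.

−75.6 dBm

Sensitivity = −174 + 10 log₁₀(B) + NF + SNR_min
= −174 + 70.41 + 3.82 + 24.2
= −75.57 dBm → −75.6 dBm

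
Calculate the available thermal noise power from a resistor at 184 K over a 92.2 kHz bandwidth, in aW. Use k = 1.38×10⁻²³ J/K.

234 aW

P_n = kTB = 1.38×10⁻²³ × 184 × 9.22×10⁴ = 2.34×10⁻¹⁶ W = 234 aW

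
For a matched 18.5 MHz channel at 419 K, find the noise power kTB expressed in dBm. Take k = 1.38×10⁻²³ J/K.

P_n = kTB = 1.38×10⁻²³ × 419 × 1.85×10⁷ = 1.07×10⁻¹³ W
In dBm: 10 log₁₀(1.07×10⁻¹³ / 10⁻³) = −99.7 dBm

−99.7 dBm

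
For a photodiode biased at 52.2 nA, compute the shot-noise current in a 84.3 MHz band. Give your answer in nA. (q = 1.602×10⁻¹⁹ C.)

I_n = √(2qI·B)
2qI·B = 2 × 1.602×10⁻¹⁹ × 5.22×10⁻⁸ × 8.43×10⁷ = 1.41×10⁻¹⁸ A²
I_n = √(1.41×10⁻¹⁸) = 1.19×10⁻⁹ A = 1.19 nA

1.19 nA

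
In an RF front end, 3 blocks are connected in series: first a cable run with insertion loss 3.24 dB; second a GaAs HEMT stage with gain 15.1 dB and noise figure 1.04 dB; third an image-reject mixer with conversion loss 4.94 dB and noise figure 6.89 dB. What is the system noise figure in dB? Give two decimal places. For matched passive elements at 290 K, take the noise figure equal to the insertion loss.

Convert to linear (a loss of L dB is a gain of −L dB): F_i = 10^(NF_i/10), G_i = 10^(G_i,dB/10)
  Stage 1: F_1 = 10^(3.24/10) = 2.109, G_1 = 10^(−3.24/10) = 0.4742
  Stage 2: F_2 = 10^(1.04/10) = 1.271, G_2 = 10^(15.1/10) = 32.36
  Stage 3: F_3 = 10^(6.89/10) = 4.887, G_3 = 10^(−4.94/10) = 0.3206
Friis cascade:
  F = 2.109 + (1.271 − 1)/0.4742 + (4.887 − 1)/15.35 = 2.932
NF = 10 log₁₀(2.932) = 4.67 dB

4.67 dB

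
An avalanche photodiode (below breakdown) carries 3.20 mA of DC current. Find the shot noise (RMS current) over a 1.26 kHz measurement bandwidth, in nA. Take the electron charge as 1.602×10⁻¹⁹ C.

1.14 nA

I_n = √(2qI·B)
2qI·B = 2 × 1.602×10⁻¹⁹ × 3.20×10⁻³ × 1.26×10³ = 1.29×10⁻¹⁸ A²
I_n = √(1.29×10⁻¹⁸) = 1.14×10⁻⁹ A = 1.14 nA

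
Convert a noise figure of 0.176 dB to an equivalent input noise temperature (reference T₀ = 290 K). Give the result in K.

12.0 K

F = 10^(0.176/10) = 1.04136
T_e = (F − 1)·T₀ = (1.04136 − 1) × 290 = 12.0 K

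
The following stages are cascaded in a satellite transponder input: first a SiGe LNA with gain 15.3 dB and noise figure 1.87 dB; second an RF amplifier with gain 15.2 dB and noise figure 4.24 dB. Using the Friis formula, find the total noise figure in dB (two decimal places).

Convert to linear (a loss of L dB is a gain of −L dB): F_i = 10^(NF_i/10), G_i = 10^(G_i,dB/10)
  Stage 1: F_1 = 10^(1.87/10) = 1.538, G_1 = 10^(15.3/10) = 33.88
  Stage 2: F_2 = 10^(4.24/10) = 2.655, G_2 = 10^(15.2/10) = 33.11
Friis cascade:
  F = 1.538 + (2.655 − 1)/33.88 = 1.587
NF = 10 log₁₀(1.587) = 2.01 dB

2.01 dB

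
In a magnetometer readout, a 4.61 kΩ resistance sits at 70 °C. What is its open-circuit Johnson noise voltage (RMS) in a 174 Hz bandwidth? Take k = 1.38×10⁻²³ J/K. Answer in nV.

123 nV

T = 70 °C + 273.15 = 343.15 K
V_n = √(4kTRB)
4kTRB = 4 × 1.38×10⁻²³ × 343.15 × 4.61×10³ × 1.74×10² = 1.52×10⁻¹⁴ V²
V_n = √(1.52×10⁻¹⁴) = 1.23×10⁻⁷ V = 123 nV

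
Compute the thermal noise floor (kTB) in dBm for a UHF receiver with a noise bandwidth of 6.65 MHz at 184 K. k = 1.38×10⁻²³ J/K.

−107.7 dBm

P_n = kTB = 1.38×10⁻²³ × 184 × 6.65×10⁶ = 1.69×10⁻¹⁴ W
In dBm: 10 log₁₀(1.69×10⁻¹⁴ / 10⁻³) = −107.7 dBm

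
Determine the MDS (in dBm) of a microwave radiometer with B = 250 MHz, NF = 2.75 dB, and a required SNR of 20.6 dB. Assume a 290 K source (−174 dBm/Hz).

−66.7 dBm

Sensitivity = −174 + 10 log₁₀(B) + NF + SNR_min
= −174 + 83.98 + 2.75 + 20.6
= −66.67 dBm → −66.7 dBm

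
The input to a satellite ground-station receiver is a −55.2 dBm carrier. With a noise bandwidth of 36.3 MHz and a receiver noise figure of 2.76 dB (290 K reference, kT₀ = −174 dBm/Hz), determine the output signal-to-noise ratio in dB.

40.4 dB

Noise floor: N = −174 + 10 log₁₀(B) + NF
10 log₁₀(3.63×10⁷) = 75.6 dB
N = −174 + 75.6 + 2.76 = −95.64 dBm
SNR = P_sig − N = −55.2 − (−95.64) = 40.44 dB → 40.4 dB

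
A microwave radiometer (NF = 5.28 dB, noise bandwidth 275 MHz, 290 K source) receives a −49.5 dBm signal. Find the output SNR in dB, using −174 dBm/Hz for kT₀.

34.8 dB

Noise floor: N = −174 + 10 log₁₀(B) + NF
10 log₁₀(2.75×10⁸) = 84.39 dB
N = −174 + 84.39 + 5.28 = −84.33 dBm
SNR = P_sig − N = −49.5 − (−84.33) = 34.83 dB → 34.8 dB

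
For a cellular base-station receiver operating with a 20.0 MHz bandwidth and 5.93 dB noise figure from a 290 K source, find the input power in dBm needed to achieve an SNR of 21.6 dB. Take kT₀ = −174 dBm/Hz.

Sensitivity = −174 + 10 log₁₀(B) + NF + SNR_min
= −174 + 73.01 + 5.93 + 21.6
= −73.46 dBm → −73.5 dBm

−73.5 dBm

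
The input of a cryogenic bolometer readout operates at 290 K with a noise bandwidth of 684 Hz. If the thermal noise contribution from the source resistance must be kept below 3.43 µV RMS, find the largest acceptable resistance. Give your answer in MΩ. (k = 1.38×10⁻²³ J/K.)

Johnson–Nyquist: V_n = √(4kTRB) ⇒ R = V_n² / (4kTB)
4kTB = 4 × 1.38×10⁻²³ × 290 × 6.84×10² = 1.09×10⁻¹⁷
R = (3.43×10⁻⁶)² / 1.09×10⁻¹⁷ = 1.07×10⁶ Ω = 1.07 MΩ

1.07 MΩ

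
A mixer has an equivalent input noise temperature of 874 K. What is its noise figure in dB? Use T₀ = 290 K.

F = 1 + T_e/T₀ = 1 + 874/290 = 4.01379
NF = 10 log₁₀(4.01379) = 6.04 dB

6.04 dB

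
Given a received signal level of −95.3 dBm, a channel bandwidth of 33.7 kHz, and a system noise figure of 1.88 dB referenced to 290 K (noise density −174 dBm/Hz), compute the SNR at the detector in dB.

Noise floor: N = −174 + 10 log₁₀(B) + NF
10 log₁₀(3.37×10⁴) = 45.28 dB
N = −174 + 45.28 + 1.88 = −126.84 dBm
SNR = P_sig − N = −95.3 − (−126.84) = 31.54 dB → 31.5 dB

31.5 dB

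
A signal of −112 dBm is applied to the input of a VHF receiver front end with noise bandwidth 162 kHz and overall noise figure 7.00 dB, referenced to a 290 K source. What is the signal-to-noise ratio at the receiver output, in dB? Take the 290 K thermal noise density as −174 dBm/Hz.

Noise floor: N = −174 + 10 log₁₀(B) + NF
10 log₁₀(1.62×10⁵) = 52.1 dB
N = −174 + 52.1 + 7.00 = −114.90 dBm
SNR = P_sig − N = −112 − (−114.90) = 2.90 dB → 2.9 dB

2.9 dB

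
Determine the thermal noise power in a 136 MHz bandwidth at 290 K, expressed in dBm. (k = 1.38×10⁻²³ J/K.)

−92.6 dBm

P_n = kTB = 1.38×10⁻²³ × 290 × 1.36×10⁸ = 5.44×10⁻¹³ W
In dBm: 10 log₁₀(5.44×10⁻¹³ / 10⁻³) = −92.6 dBm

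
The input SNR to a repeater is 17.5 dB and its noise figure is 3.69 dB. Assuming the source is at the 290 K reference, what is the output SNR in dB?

By definition F = SNR_in/SNR_out, so in dB: SNR_out = SNR_in − NF
SNR_out = 17.5 − 3.69 = 13.81 dB

13.81 dB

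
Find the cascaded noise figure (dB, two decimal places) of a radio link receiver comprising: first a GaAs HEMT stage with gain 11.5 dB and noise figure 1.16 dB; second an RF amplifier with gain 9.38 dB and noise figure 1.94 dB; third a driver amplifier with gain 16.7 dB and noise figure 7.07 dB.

Convert to linear (a loss of L dB is a gain of −L dB): F_i = 10^(NF_i/10), G_i = 10^(G_i,dB/10)
  Stage 1: F_1 = 10^(1.16/10) = 1.306, G_1 = 10^(11.5/10) = 14.13
  Stage 2: F_2 = 10^(1.94/10) = 1.563, G_2 = 10^(9.38/10) = 8.670
  Stage 3: F_3 = 10^(7.07/10) = 5.093, G_3 = 10^(16.7/10) = 46.77
Friis cascade:
  F = 1.306 + (1.563 − 1)/14.13 + (5.093 − 1)/122.5 = 1.379
NF = 10 log₁₀(1.379) = 1.40 dB

1.40 dB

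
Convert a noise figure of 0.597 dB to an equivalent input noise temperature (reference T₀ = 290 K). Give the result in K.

42.7 K

F = 10^(0.597/10) = 1.14736
T_e = (F − 1)·T₀ = (1.14736 − 1) × 290 = 42.7 K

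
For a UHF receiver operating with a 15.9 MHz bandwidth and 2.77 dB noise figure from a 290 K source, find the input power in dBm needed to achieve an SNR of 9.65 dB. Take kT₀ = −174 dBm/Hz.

Sensitivity = −174 + 10 log₁₀(B) + NF + SNR_min
= −174 + 72.01 + 2.77 + 9.65
= −89.57 dBm → −89.6 dBm

−89.6 dBm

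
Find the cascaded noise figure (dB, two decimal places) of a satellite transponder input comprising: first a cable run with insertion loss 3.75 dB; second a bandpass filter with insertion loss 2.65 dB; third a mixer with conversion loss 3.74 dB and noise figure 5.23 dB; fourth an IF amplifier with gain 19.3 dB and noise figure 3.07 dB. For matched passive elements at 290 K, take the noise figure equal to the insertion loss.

Convert to linear (a loss of L dB is a gain of −L dB): F_i = 10^(NF_i/10), G_i = 10^(G_i,dB/10)
  Stage 1: F_1 = 10^(3.75/10) = 2.371, G_1 = 10^(−3.75/10) = 0.4217
  Stage 2: F_2 = 10^(2.65/10) = 1.841, G_2 = 10^(−2.65/10) = 0.5433
  Stage 3: F_3 = 10^(5.23/10) = 3.334, G_3 = 10^(−3.74/10) = 0.4227
  Stage 4: F_4 = 10^(3.07/10) = 2.028, G_4 = 10^(19.3/10) = 85.11
Friis cascade:
  F = 2.371 + (1.841 − 1)/0.4217 + (3.334 − 1)/0.2291 + (2.028 − 1)/0.09683 = 25.17
NF = 10 log₁₀(25.17) = 14.01 dB

14.01 dB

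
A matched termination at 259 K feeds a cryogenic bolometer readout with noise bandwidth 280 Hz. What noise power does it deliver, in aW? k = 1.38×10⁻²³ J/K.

1.00 aW

P_n = kTB = 1.38×10⁻²³ × 259 × 2.80×10² = 1.00×10⁻¹⁸ W = 1.00 aW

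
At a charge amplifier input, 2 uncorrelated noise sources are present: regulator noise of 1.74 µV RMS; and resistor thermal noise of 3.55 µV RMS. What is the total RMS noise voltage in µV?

Uncorrelated sources add in power (mean-square): V_tot = √(ΣV_i²)
V_tot = √[(1.74×10⁻⁶)² + (3.55×10⁻⁶)²] = 3.95×10⁻⁶ V = 3.95 µV

3.95 µV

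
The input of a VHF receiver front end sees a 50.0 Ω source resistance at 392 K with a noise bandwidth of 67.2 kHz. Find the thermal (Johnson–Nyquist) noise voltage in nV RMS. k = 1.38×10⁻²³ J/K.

270 nV

V_n = √(4kTRB)
4kTRB = 4 × 1.38×10⁻²³ × 392 × 5.00×10¹ × 6.72×10⁴ = 7.27×10⁻¹⁴ V²
V_n = √(7.27×10⁻¹⁴) = 2.70×10⁻⁷ V = 270 nV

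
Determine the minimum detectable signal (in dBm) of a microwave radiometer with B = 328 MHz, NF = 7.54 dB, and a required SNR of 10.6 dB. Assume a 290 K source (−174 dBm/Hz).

Sensitivity = −174 + 10 log₁₀(B) + NF + SNR_min
= −174 + 85.16 + 7.54 + 10.6
= −70.70 dBm → −70.7 dBm

−70.7 dBm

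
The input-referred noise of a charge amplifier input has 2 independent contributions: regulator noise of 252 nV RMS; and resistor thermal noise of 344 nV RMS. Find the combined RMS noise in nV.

426 nV

Uncorrelated sources add in power (mean-square): V_tot = √(ΣV_i²)
V_tot = √[(2.52×10⁻⁷)² + (3.44×10⁻⁷)²] = 4.26×10⁻⁷ V = 426 nV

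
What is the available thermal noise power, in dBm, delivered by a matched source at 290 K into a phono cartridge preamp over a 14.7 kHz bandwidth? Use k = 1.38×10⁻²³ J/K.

P_n = kTB = 1.38×10⁻²³ × 290 × 1.47×10⁴ = 5.88×10⁻¹⁷ W
In dBm: 10 log₁₀(5.88×10⁻¹⁷ / 10⁻³) = −132.3 dBm

−132.3 dBm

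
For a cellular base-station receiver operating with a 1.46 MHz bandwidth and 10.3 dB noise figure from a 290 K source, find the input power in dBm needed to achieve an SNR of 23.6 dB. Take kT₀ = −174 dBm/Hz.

−78.5 dBm

Sensitivity = −174 + 10 log₁₀(B) + NF + SNR_min
= −174 + 61.64 + 10.3 + 23.6
= −78.46 dBm → −78.5 dBm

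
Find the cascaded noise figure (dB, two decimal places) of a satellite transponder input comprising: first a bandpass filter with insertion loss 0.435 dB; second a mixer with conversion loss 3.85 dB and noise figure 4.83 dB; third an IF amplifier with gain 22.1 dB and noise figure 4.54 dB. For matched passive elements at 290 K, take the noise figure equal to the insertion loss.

9.20 dB

Convert to linear (a loss of L dB is a gain of −L dB): F_i = 10^(NF_i/10), G_i = 10^(G_i,dB/10)
  Stage 1: F_1 = 10^(0.435/10) = 1.105, G_1 = 10^(−0.435/10) = 0.9047
  Stage 2: F_2 = 10^(4.83/10) = 3.041, G_2 = 10^(−3.85/10) = 0.4121
  Stage 3: F_3 = 10^(4.54/10) = 2.844, G_3 = 10^(22.1/10) = 162.2
Friis cascade:
  F = 1.105 + (3.041 − 1)/0.9047 + (2.844 − 1)/0.3728 = 8.309
NF = 10 log₁₀(8.309) = 9.20 dB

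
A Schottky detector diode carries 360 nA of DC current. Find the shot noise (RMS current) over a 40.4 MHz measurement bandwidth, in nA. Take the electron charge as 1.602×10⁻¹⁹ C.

2.16 nA

I_n = √(2qI·B)
2qI·B = 2 × 1.602×10⁻¹⁹ × 3.60×10⁻⁷ × 4.04×10⁷ = 4.66×10⁻¹⁸ A²
I_n = √(4.66×10⁻¹⁸) = 2.16×10⁻⁹ A = 2.16 nA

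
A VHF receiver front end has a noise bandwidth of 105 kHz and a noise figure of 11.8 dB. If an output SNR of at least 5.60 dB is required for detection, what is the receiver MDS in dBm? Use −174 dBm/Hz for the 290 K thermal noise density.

Sensitivity = −174 + 10 log₁₀(B) + NF + SNR_min
= −174 + 50.21 + 11.8 + 5.60
= −106.39 dBm → −106.4 dBm

−106.4 dBm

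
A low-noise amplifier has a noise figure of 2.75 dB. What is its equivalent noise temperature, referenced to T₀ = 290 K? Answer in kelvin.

F = 10^(2.75/10) = 1.88365
T_e = (F − 1)·T₀ = (1.88365 − 1) × 290 = 256 K

256 K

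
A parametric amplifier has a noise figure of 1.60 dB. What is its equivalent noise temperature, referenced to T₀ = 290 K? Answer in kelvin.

129 K

F = 10^(1.60/10) = 1.44544
T_e = (F − 1)·T₀ = (1.44544 − 1) × 290 = 129 K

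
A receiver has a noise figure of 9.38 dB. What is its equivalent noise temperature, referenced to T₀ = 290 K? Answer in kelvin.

2224 K

F = 10^(9.38/10) = 8.66962
T_e = (F − 1)·T₀ = (8.66962 − 1) × 290 = 2224 K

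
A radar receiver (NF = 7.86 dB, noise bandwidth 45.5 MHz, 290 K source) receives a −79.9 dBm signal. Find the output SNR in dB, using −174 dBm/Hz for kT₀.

9.7 dB

Noise floor: N = −174 + 10 log₁₀(B) + NF
10 log₁₀(4.55×10⁷) = 76.58 dB
N = −174 + 76.58 + 7.86 = −89.56 dBm
SNR = P_sig − N = −79.9 − (−89.56) = 9.66 dB → 9.7 dB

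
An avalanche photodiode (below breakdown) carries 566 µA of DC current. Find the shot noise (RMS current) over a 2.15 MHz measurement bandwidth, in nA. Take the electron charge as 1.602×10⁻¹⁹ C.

I_n = √(2qI·B)
2qI·B = 2 × 1.602×10⁻¹⁹ × 5.66×10⁻⁴ × 2.15×10⁶ = 3.90×10⁻¹⁶ A²
I_n = √(3.90×10⁻¹⁶) = 1.97×10⁻⁸ A = 19.7 nA

19.7 nA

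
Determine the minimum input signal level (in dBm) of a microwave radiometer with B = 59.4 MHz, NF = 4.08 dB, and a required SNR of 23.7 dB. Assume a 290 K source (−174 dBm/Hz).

Sensitivity = −174 + 10 log₁₀(B) + NF + SNR_min
= −174 + 77.74 + 4.08 + 23.7
= −68.48 dBm → −68.5 dBm

−68.5 dBm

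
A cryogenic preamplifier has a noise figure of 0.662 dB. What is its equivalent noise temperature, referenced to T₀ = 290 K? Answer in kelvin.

F = 10^(0.662/10) = 1.16466
T_e = (F − 1)·T₀ = (1.16466 − 1) × 290 = 47.8 K

47.8 K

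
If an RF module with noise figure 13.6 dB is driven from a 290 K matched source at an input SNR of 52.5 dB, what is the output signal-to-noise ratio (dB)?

By definition F = SNR_in/SNR_out, so in dB: SNR_out = SNR_in − NF
SNR_out = 52.5 − 13.6 = 38.9 dB

38.9 dB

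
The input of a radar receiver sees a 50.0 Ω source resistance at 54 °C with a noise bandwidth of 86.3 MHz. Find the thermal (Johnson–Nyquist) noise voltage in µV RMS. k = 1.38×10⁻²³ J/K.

8.83 µV

T = 54 °C + 273.15 = 327.15 K
V_n = √(4kTRB)
4kTRB = 4 × 1.38×10⁻²³ × 327.15 × 5.00×10¹ × 8.63×10⁷ = 7.79×10⁻¹¹ V²
V_n = √(7.79×10⁻¹¹) = 8.83×10⁻⁶ V = 8.83 µV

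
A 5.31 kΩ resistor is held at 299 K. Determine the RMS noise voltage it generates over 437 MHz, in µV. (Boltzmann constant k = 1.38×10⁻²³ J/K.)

196 µV

V_n = √(4kTRB)
4kTRB = 4 × 1.38×10⁻²³ × 299 × 5.31×10³ × 4.37×10⁸ = 3.83×10⁻⁸ V²
V_n = √(3.83×10⁻⁸) = 1.96×10⁻⁴ V = 196 µV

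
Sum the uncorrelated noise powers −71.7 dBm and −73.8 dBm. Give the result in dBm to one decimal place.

Convert to linear, add, convert back:
P₁ = 6.76×10⁻¹¹ W, P₂ = 4.17×10⁻¹¹ W
P_tot = 1.09×10⁻¹⁰ W → 10 log₁₀(P_tot / 10⁻³) = −69.6 dBm

−69.6 dBm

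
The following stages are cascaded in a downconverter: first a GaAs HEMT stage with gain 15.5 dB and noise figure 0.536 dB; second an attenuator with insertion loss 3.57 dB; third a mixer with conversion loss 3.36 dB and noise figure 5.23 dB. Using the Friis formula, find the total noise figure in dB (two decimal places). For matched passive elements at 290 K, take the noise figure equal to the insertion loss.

Convert to linear (a loss of L dB is a gain of −L dB): F_i = 10^(NF_i/10), G_i = 10^(G_i,dB/10)
  Stage 1: F_1 = 10^(0.536/10) = 1.131, G_1 = 10^(15.5/10) = 35.48
  Stage 2: F_2 = 10^(3.57/10) = 2.275, G_2 = 10^(−3.57/10) = 0.4395
  Stage 3: F_3 = 10^(5.23/10) = 3.334, G_3 = 10^(−3.36/10) = 0.4613
Friis cascade:
  F = 1.131 + (2.275 − 1)/35.48 + (3.334 − 1)/15.60 = 1.317
NF = 10 log₁₀(1.317) = 1.20 dB

1.20 dB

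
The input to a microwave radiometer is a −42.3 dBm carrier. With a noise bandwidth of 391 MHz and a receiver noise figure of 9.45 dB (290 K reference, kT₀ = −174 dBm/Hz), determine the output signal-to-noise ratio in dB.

36.3 dB

Noise floor: N = −174 + 10 log₁₀(B) + NF
10 log₁₀(3.91×10⁸) = 85.92 dB
N = −174 + 85.92 + 9.45 = −78.63 dBm
SNR = P_sig − N = −42.3 − (−78.63) = 36.33 dB → 36.3 dB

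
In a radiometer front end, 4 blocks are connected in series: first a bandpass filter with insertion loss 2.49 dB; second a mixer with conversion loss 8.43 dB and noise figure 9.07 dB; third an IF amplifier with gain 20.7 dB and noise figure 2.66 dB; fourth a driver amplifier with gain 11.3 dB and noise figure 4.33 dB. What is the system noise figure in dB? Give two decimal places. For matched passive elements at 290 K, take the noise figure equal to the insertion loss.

13.97 dB

Convert to linear (a loss of L dB is a gain of −L dB): F_i = 10^(NF_i/10), G_i = 10^(G_i,dB/10)
  Stage 1: F_1 = 10^(2.49/10) = 1.774, G_1 = 10^(−2.49/10) = 0.5636
  Stage 2: F_2 = 10^(9.07/10) = 8.072, G_2 = 10^(−8.43/10) = 0.1435
  Stage 3: F_3 = 10^(2.66/10) = 1.845, G_3 = 10^(20.7/10) = 117.5
  Stage 4: F_4 = 10^(4.33/10) = 2.710, G_4 = 10^(11.3/10) = 13.49
Friis cascade:
  F = 1.774 + (8.072 − 1)/0.5636 + (1.845 − 1)/0.08091 + (2.710 − 1)/9.506 = 24.95
NF = 10 log₁₀(24.95) = 13.97 dB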